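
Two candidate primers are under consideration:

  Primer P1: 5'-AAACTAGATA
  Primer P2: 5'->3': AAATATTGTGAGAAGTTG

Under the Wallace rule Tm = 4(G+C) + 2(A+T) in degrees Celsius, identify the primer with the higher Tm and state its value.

Primer P1: A+T=8, G+C=2 → Tm = 2(8)+4(2) = 24°C
Primer P2: A+T=13, G+C=5 → Tm = 2(13)+4(5) = 46°C
24°C vs 46°C → primer P2 is higher.

Primer P2, 46°C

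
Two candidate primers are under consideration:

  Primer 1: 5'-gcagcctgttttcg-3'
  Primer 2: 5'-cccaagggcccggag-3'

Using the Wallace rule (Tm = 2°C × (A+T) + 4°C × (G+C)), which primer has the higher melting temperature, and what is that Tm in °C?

Primer 2, 54°C

Primer 1: A+T=6, G+C=8 → Tm = 2(6)+4(8) = 44°C
Primer 2: A+T=3, G+C=12 → Tm = 2(3)+4(12) = 54°C
44°C vs 54°C → primer 2 is higher.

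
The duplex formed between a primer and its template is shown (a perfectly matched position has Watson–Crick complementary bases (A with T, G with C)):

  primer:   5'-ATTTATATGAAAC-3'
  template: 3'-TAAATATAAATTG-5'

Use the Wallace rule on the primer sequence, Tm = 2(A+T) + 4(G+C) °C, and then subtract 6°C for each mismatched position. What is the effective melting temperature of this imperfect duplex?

Primer base counts: A=6, T=5, G=1, C=1 → A+T=11, G+C=2
Perfect-match Tm = 2(11) + 4(2) = 22 + 8 = 30°C
Mismatches (positions where the bases are not complementary): 2 (at positions 9, 10)
Effective Tm = 30 − 2×6 = 30 − 12 = 18°C

18°C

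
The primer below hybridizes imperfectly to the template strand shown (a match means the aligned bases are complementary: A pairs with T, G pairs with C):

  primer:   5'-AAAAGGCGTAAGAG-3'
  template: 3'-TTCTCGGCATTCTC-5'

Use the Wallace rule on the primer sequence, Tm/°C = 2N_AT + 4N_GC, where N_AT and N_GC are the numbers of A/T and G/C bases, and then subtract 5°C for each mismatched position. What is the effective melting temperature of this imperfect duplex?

30°C

Primer base counts: A=7, T=1, G=5, C=1 → A+T=8, G+C=6
Perfect-match Tm = 2(8) + 4(6) = 16 + 24 = 40°C
Mismatches (positions where the bases are not complementary): 2 (at positions 3, 6)
Effective Tm = 40 − 2×5 = 40 − 10 = 30°C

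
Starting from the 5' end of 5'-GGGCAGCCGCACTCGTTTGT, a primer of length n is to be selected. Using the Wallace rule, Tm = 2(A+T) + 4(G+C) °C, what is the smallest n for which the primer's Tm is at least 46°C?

n = 13

First 12 bases: GGGCAGCCGCAC → Tm = 44°C (< 46°C)
First 13 bases: GGGCAGCCGCACT → Tm = 46°C (≥ 46°C)
Each additional base adds 2°C (A/T) or 4°C (G/C), so Tm is non-decreasing in n; n = 13 is the first length to reach 46°C.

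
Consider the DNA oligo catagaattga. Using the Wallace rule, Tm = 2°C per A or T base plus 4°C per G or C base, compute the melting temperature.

Counting bases: A=5, G=2, T=3, C=1
So N_AT = 8 and N_GC = 3.
Tm = 2×8 + 4×3 = 28°C

28°C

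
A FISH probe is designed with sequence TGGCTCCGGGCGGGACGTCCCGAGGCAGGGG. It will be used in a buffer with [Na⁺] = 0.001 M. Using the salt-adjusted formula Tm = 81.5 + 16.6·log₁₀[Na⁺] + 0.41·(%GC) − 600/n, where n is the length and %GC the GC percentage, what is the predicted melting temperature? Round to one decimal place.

45.4°C

Length n = 31. Counting bases: A=3, T=3, G=16, C=9
G+C = 25, so %GC = 25/31 × 100 = 80.645%
Salt term: 16.6 × (-3) = -49.8
GC term: 0.41 × 80.645 = 33.064; length term: −600/31 = −19.355
Tm = 81.5 + (-49.8) + 33.064 − 19.355 = 45.409 → 45.4°C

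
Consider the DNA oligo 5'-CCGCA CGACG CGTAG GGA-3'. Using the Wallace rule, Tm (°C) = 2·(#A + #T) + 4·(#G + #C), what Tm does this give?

Scanning the sequence gives T=1, C=6, G=7, A=4.
So N_AT = 5 and N_GC = 13.
Tm = 4·13 + 2·5 = 52 + 10 = 62°C

62°C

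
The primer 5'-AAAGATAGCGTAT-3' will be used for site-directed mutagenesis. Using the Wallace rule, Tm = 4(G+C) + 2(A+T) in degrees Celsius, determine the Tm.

34°C

Counting bases: C=1, A=6, T=3, G=3
AT pairs contribute 9, GC pairs contribute 4.
Tm = 4·4 + 2·9 = 16 + 18 = 34°C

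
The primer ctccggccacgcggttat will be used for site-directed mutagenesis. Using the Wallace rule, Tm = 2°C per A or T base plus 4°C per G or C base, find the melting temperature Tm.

Counting bases: A=2, T=4, G=5, C=7
AT pairs contribute 6, GC pairs contribute 12.
Tm = 2×6 + 4×12 = 60°C

60°C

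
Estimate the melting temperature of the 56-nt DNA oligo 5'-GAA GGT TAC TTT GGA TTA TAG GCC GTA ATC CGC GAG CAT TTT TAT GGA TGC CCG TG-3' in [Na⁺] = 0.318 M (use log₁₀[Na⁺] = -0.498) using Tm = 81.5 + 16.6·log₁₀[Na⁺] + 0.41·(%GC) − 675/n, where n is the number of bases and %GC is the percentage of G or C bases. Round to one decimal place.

80.2°C

Length n = 56. G=16, C=10, A=12, T=18
G+C = 26, so %GC = 26/56 × 100 = 46.429%
Salt term: 16.6 × (-0.498) = -8.267
GC term: 0.41 × 46.429 = 19.036; length term: −675/56 = −12.054
Tm = 81.5 + (-8.267) + 19.036 − 12.054 = 80.215 → 80.2°C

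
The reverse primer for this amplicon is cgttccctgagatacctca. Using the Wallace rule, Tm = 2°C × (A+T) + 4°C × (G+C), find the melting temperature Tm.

58°C

A=4, C=7, T=5, G=3
A+T = 9, G+C = 10
Tm = 2(9) + 4(10) = 18 + 40 = 58°C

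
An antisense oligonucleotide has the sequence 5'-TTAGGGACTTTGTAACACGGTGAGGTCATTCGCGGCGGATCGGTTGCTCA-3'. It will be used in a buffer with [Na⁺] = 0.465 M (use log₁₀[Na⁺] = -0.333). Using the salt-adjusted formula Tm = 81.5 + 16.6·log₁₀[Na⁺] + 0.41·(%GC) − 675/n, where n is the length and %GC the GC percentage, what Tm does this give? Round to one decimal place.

Length n = 50. A=9, G=17, C=10, T=14
G+C = 27, so %GC = 27/50 × 100 = 54%
Salt term: 16.6 × (-0.333) = -5.528
GC term: 0.41 × 54 = 22.14; length term: −675/50 = −13.5
Tm = 81.5 + (-5.528) + 22.14 − 13.5 = 84.612 → 84.6°C

84.6°C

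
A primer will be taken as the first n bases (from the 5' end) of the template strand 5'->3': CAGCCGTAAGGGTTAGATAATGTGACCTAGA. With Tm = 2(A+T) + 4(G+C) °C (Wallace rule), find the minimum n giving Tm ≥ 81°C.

n = 28

First 27 bases: CAGCCGTAAGGGTTAGATAATGTGACC → Tm = 80°C (< 81°C)
First 28 bases: CAGCCGTAAGGGTTAGATAATGTGACCT → Tm = 82°C (≥ 81°C)
Since every base adds ≥2°C, Tm only increases with n, so the threshold is first crossed at n = 28.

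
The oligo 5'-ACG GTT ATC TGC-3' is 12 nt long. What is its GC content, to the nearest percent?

50%

A=2, T=4, G=3, C=3
G+C = 3 + 3 = 6 out of 12 bases
%GC = 6/12 × 100 = 50% ≈ 50%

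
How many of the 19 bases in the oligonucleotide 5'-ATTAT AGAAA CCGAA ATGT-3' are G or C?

5

G=3, C=2, A=9, T=5
Total G or C: 3 + 2 = 5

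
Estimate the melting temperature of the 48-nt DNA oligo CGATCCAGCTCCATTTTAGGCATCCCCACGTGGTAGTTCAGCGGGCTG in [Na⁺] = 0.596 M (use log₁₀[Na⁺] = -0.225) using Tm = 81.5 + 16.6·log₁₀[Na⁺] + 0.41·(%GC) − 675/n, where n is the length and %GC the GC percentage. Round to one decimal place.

87.6°C

Length n = 48. T=12, A=8, C=15, G=13
G+C = 28, so %GC = 28/48 × 100 = 58.333%
Salt term: 16.6 × (-0.225) = -3.735
GC term: 0.41 × 58.333 = 23.917; length term: −675/48 = −14.062
Tm = 81.5 + (-3.735) + 23.917 − 14.062 = 87.62 → 87.6°C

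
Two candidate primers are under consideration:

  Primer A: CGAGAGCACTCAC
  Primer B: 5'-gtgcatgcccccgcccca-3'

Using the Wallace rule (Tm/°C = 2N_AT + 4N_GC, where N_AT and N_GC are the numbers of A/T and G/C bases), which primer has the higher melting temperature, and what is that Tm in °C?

Primer B, 64°C

Primer A: A+T=5, G+C=8 → Tm = 2(5)+4(8) = 42°C
Primer B: A+T=4, G+C=14 → Tm = 2(4)+4(14) = 64°C
42°C vs 64°C → primer B is higher.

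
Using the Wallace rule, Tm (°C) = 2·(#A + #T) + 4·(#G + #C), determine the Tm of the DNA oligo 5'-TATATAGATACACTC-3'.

38°C

G=1, C=3, A=6, T=5
AT pairs contribute 11, GC pairs contribute 4.
Tm = 2(11) + 4(4) = 22 + 16 = 38°C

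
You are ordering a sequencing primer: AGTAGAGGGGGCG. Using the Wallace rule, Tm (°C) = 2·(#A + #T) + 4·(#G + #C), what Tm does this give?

44°C

Counting bases: C=1, T=1, G=8, A=3
A+T = 4, G+C = 9
Tm = 4·9 + 2·4 = 36 + 8 = 44°C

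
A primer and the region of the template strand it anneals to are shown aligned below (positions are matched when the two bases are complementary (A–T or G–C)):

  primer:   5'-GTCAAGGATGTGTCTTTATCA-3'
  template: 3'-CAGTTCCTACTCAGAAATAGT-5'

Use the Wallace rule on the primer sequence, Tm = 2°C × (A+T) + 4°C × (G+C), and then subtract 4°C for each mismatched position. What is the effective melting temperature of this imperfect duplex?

54°C

Primer base counts: A=5, T=8, G=5, C=3 → A+T=13, G+C=8
Perfect-match Tm = 2(13) + 4(8) = 26 + 32 = 58°C
Mismatches (positions where the bases are not complementary): 1 (at position 11)
Effective Tm = 58 − 1×4 = 58 − 4 = 54°C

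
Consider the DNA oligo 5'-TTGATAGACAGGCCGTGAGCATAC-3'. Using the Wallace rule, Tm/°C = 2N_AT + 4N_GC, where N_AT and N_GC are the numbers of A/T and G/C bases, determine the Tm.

Counting bases: T=5, A=7, C=5, G=7
So N_AT = 12 and N_GC = 12.
Tm = 2×12 + 4×12 = 72°C

72°C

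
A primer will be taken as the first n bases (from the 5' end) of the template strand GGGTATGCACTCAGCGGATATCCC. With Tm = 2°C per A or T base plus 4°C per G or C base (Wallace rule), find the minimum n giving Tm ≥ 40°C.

First 12 bases: GGGTATGCACTC → Tm = 38°C (< 40°C)
First 13 bases: GGGTATGCACTCA → Tm = 40°C (≥ 40°C)
Since every base adds ≥2°C, Tm only increases with n, so the threshold is first crossed at n = 13.

n = 13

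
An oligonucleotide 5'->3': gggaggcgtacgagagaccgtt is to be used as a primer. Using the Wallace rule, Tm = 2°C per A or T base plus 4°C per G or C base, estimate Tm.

72°C

Scanning the sequence gives A=5, G=10, T=3, C=4.
AT pairs contribute 8, GC pairs contribute 14.
Tm = 4·14 + 2·8 = 56 + 16 = 72°C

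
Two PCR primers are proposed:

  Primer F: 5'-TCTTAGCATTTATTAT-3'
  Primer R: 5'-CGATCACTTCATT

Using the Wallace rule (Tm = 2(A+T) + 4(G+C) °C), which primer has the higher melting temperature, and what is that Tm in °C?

Primer F, 38°C

Primer F: A+T=13, G+C=3 → Tm = 2(13)+4(3) = 38°C
Primer R: A+T=8, G+C=5 → Tm = 2(8)+4(5) = 36°C
38°C vs 36°C → primer F is higher.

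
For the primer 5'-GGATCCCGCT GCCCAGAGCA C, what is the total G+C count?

Base counts: T=2, A=4, C=9, G=6
Total G or C: 6 + 9 = 15

15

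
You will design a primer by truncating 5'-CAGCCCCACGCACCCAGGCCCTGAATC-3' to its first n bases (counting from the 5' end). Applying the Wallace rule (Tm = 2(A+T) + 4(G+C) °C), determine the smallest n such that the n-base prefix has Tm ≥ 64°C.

n = 18

First 17 bases: CAGCCCCACGCACCCAG → Tm = 60°C (< 64°C)
First 18 bases: CAGCCCCACGCACCCAGG → Tm = 64°C (≥ 64°C)
Each additional base adds 2°C (A/T) or 4°C (G/C), so Tm is non-decreasing in n; n = 18 is the first length to reach 64°C.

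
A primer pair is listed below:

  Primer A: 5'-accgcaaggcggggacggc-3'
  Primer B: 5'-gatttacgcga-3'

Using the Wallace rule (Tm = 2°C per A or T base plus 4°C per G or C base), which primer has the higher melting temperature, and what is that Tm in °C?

Primer A: A+T=4, G+C=15 → Tm = 2(4)+4(15) = 68°C
Primer B: A+T=6, G+C=5 → Tm = 2(6)+4(5) = 32°C
68°C vs 32°C → primer A is higher.

Primer A, 68°C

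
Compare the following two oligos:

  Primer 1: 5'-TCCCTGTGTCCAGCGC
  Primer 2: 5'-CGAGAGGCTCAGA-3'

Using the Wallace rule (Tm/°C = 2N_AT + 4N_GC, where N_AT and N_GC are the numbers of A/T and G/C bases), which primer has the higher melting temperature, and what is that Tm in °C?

Primer 1, 54°C

Primer 1: A+T=5, G+C=11 → Tm = 2(5)+4(11) = 54°C
Primer 2: A+T=5, G+C=8 → Tm = 2(5)+4(8) = 42°C
54°C vs 42°C → primer 1 is higher.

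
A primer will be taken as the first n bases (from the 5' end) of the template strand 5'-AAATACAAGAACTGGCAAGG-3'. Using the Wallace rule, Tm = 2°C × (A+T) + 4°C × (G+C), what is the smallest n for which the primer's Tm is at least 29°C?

n = 12

First 11 bases: AAATACAAGAA → Tm = 26°C (< 29°C)
First 12 bases: AAATACAAGAAC → Tm = 30°C (≥ 29°C)
Each additional base adds 2°C (A/T) or 4°C (G/C), so Tm is non-decreasing in n; n = 12 is the first length to reach 29°C.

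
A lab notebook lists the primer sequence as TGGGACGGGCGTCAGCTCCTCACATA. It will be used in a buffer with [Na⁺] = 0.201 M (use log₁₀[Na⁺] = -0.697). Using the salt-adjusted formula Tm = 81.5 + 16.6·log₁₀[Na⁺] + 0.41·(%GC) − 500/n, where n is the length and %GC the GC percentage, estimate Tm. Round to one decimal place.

75.9°C

Length n = 26. Counting bases: A=5, C=8, T=5, G=8
G+C = 16, so %GC = 16/26 × 100 = 61.538%
Salt term: 16.6 × (-0.697) = -11.57
GC term: 0.41 × 61.538 = 25.231; length term: −500/26 = −19.231
Tm = 81.5 + (-11.57) + 25.231 − 19.231 = 75.93 → 75.9°C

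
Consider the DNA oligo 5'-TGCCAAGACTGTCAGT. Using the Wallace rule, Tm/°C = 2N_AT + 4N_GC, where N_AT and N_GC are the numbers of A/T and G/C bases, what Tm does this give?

48°C

Scanning the sequence gives G=4, T=4, C=4, A=4.
So N_AT = 8 and N_GC = 8.
Tm = 2×8 + 4×8 = 48°C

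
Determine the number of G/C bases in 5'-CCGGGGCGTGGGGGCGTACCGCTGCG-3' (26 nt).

Counting bases: G=14, T=3, A=1, C=8
Total G or C: 14 + 8 = 22

22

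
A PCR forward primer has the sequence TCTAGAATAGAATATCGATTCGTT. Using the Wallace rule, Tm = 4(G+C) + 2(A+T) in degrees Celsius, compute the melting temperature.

62°C

Base counts: G=4, A=8, T=9, C=3
A+T = 17, G+C = 7
Tm = 4·7 + 2·17 = 28 + 34 = 62°C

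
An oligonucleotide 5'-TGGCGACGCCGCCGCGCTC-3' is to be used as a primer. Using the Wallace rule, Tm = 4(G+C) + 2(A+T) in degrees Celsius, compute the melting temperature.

70°C

A=1, T=2, C=9, G=7
AT pairs contribute 3, GC pairs contribute 16.
Tm = 2×3 + 4×16 = 70°C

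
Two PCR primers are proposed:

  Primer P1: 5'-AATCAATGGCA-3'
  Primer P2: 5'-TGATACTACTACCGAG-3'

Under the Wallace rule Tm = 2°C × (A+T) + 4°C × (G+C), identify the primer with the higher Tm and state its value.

Primer P1: A+T=7, G+C=4 → Tm = 2(7)+4(4) = 30°C
Primer P2: A+T=9, G+C=7 → Tm = 2(9)+4(7) = 46°C
30°C vs 46°C → primer P2 is higher.

Primer P2, 46°C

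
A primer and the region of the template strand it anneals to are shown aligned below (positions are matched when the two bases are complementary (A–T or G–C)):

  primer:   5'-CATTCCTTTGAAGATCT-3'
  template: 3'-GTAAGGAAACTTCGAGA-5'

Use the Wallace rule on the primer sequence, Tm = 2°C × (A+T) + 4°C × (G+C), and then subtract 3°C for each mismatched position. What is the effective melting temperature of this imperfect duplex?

43°C

Primer base counts: A=4, T=7, G=2, C=4 → A+T=11, G+C=6
Perfect-match Tm = 2(11) + 4(6) = 22 + 24 = 46°C
Mismatches (positions where the bases are not complementary): 1 (at position 14)
Effective Tm = 46 − 1×3 = 46 − 3 = 43°C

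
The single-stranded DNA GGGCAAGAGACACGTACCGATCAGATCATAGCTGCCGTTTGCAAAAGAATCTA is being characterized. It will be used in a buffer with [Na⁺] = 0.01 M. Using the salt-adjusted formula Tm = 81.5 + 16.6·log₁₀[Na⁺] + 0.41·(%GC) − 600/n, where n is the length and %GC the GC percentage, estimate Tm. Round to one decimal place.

56.3°C

Length n = 53. Counting bases: C=12, G=13, A=18, T=10
G+C = 25, so %GC = 25/53 × 100 = 47.17%
Salt term: 16.6 × (-2) = -33.2
GC term: 0.41 × 47.17 = 19.34; length term: −600/53 = −11.321
Tm = 81.5 + (-33.2) + 19.34 − 11.321 = 56.319 → 56.3°C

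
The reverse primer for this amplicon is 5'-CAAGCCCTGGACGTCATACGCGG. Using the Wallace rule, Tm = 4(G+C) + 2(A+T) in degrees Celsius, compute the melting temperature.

Counting bases: C=8, A=5, T=3, G=7
So N_AT = 8 and N_GC = 15.
Tm = 2×8 + 4×15 = 76°C

76°C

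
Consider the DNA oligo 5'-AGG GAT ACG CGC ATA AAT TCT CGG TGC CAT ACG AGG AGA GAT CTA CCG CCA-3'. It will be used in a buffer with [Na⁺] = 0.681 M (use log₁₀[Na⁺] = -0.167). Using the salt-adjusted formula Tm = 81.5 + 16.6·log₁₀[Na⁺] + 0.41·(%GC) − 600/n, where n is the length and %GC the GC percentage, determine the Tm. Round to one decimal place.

Length n = 51. T=9, C=13, A=15, G=14
G+C = 27, so %GC = 27/51 × 100 = 52.941%
Salt term: 16.6 × (-0.167) = -2.772
GC term: 0.41 × 52.941 = 21.706; length term: −600/51 = −11.765
Tm = 81.5 + (-2.772) + 21.706 − 11.765 = 88.669 → 88.7°C

88.7°C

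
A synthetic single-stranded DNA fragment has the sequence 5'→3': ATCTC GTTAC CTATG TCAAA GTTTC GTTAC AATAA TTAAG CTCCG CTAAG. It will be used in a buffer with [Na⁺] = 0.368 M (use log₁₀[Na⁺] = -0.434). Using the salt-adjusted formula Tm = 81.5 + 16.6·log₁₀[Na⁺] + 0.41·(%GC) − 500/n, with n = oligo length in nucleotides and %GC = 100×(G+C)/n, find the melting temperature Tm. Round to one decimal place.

Length n = 50. T=17, C=11, A=15, G=7
G+C = 18, so %GC = 18/50 × 100 = 36%
Salt term: 16.6 × (-0.434) = -7.204
GC term: 0.41 × 36 = 14.76; length term: −500/50 = −10
Tm = 81.5 + (-7.204) + 14.76 − 10 = 79.056 → 79.1°C

79.1°C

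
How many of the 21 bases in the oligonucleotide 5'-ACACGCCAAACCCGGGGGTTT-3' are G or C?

13

A=5, T=3, G=6, C=7
G+C = 6 + 7 = 13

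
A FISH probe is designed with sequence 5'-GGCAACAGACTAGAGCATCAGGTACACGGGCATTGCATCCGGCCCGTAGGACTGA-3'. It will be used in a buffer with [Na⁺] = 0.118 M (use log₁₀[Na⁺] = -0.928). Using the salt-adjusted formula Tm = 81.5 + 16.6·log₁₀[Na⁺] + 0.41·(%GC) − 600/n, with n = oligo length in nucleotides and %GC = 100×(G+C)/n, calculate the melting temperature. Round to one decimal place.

Length n = 55. Scanning the sequence gives T=8, C=15, A=15, G=17.
G+C = 32, so %GC = 32/55 × 100 = 58.182%
Salt term: 16.6 × (-0.928) = -15.405
GC term: 0.41 × 58.182 = 23.855; length term: −600/55 = −10.909
Tm = 81.5 + (-15.405) + 23.855 − 10.909 = 79.041 → 79.0°C

79.0°C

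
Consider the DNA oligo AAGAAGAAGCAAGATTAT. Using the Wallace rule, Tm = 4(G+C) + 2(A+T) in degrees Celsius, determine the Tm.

Counting bases: T=3, G=4, C=1, A=10
So N_AT = 13 and N_GC = 5.
Tm = 2(13) + 4(5) = 26 + 20 = 46°C

46°C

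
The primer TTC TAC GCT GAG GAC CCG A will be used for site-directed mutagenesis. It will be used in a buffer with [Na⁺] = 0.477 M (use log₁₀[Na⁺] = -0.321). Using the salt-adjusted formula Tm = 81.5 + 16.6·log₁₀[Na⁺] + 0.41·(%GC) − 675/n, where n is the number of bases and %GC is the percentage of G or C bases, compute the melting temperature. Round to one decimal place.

64.4°C

Length n = 19. A=4, G=5, T=4, C=6
G+C = 11, so %GC = 11/19 × 100 = 57.895%
Salt term: 16.6 × (-0.321) = -5.329
GC term: 0.41 × 57.895 = 23.737; length term: −675/19 = −35.526
Tm = 81.5 + (-5.329) + 23.737 − 35.526 = 64.382 → 64.4°C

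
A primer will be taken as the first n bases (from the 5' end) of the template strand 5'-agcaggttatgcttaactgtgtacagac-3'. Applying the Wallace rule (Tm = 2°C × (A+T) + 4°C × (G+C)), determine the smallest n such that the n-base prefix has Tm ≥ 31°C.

First 10 bases: AGCAGGTTAT → Tm = 28°C (< 31°C)
First 11 bases: AGCAGGTTATG → Tm = 32°C (≥ 31°C)
Each additional base adds 2°C (A/T) or 4°C (G/C), so Tm is non-decreasing in n; n = 11 is the first length to reach 31°C.

n = 11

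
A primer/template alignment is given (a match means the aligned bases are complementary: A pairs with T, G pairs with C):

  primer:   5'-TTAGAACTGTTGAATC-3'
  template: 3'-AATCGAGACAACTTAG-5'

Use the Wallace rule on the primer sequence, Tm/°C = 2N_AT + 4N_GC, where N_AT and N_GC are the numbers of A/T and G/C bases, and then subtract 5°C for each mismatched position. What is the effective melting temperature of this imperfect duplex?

32°C

Primer base counts: A=5, T=6, G=3, C=2 → A+T=11, G+C=5
Perfect-match Tm = 2(11) + 4(5) = 22 + 20 = 42°C
Mismatches (positions where the bases are not complementary): 2 (at positions 5, 6)
Effective Tm = 42 − 2×5 = 42 − 10 = 32°C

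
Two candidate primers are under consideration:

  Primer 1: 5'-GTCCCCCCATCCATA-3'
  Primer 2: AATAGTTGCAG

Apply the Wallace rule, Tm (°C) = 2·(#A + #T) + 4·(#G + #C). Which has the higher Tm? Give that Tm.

Primer 1, 48°C

Primer 1: A+T=6, G+C=9 → Tm = 2(6)+4(9) = 48°C
Primer 2: A+T=7, G+C=4 → Tm = 2(7)+4(4) = 30°C
48°C vs 30°C → primer 1 is higher.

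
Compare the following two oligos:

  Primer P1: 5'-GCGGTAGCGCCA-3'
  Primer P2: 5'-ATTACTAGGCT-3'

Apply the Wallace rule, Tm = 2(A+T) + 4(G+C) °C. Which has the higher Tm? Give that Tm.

Primer P1: A+T=3, G+C=9 → Tm = 2(3)+4(9) = 42°C
Primer P2: A+T=7, G+C=4 → Tm = 2(7)+4(4) = 30°C
42°C vs 30°C → primer P1 is higher.

Primer P1, 42°C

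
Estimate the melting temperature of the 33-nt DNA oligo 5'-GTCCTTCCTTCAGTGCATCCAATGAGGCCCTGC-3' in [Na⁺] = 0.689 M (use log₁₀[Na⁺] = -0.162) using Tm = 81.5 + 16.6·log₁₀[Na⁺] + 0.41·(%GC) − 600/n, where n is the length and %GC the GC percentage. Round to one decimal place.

84.2°C

Length n = 33. Counting bases: C=12, G=7, T=9, A=5
G+C = 19, so %GC = 19/33 × 100 = 57.576%
Salt term: 16.6 × (-0.162) = -2.689
GC term: 0.41 × 57.576 = 23.606; length term: −600/33 = −18.182
Tm = 81.5 + (-2.689) + 23.606 − 18.182 = 84.235 → 84.2°C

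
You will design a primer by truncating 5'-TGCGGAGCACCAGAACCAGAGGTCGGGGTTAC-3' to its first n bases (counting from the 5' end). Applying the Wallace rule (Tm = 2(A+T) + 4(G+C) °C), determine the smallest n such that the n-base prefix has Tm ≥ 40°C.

First 11 bases: TGCGGAGCACC → Tm = 38°C (< 40°C)
First 12 bases: TGCGGAGCACCA → Tm = 40°C (≥ 40°C)
Since every base adds ≥2°C, Tm only increases with n, so the threshold is first crossed at n = 12.

n = 12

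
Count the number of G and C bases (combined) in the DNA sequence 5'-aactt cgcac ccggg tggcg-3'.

14

Counting bases: C=7, G=7, T=3, A=3
Total G or C: 7 + 7 = 14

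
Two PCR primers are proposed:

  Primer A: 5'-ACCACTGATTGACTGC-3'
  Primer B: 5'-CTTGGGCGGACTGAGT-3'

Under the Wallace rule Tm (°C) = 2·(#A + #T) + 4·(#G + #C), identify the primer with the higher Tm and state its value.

Primer A: A+T=8, G+C=8 → Tm = 2(8)+4(8) = 48°C
Primer B: A+T=6, G+C=10 → Tm = 2(6)+4(10) = 52°C
48°C vs 52°C → primer B is higher.

Primer B, 52°C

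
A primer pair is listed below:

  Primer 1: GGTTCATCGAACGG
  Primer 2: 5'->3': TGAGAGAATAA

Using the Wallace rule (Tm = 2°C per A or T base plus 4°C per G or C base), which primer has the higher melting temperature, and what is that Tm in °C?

Primer 1, 44°C

Primer 1: A+T=6, G+C=8 → Tm = 2(6)+4(8) = 44°C
Primer 2: A+T=8, G+C=3 → Tm = 2(8)+4(3) = 28°C
44°C vs 28°C → primer 1 is higher.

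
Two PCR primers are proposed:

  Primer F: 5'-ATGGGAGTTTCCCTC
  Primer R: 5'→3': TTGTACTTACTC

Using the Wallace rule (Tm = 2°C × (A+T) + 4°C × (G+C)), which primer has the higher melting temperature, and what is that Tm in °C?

Primer F: A+T=7, G+C=8 → Tm = 2(7)+4(8) = 46°C
Primer R: A+T=8, G+C=4 → Tm = 2(8)+4(4) = 32°C
46°C vs 32°C → primer F is higher.

Primer F, 46°C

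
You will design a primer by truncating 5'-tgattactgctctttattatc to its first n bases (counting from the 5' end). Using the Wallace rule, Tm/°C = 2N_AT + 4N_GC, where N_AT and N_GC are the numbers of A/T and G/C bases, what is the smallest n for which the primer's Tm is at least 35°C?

First 12 bases: TGATTACTGCTC → Tm = 34°C (< 35°C)
First 13 bases: TGATTACTGCTCT → Tm = 36°C (≥ 35°C)
Each additional base adds 2°C (A/T) or 4°C (G/C), so Tm is non-decreasing in n; n = 13 is the first length to reach 35°C.

n = 13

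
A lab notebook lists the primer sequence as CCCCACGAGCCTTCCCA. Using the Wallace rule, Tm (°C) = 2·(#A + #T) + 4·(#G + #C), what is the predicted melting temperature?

58°C

Base counts: A=3, T=2, C=10, G=2
A+T = 5, G+C = 12
Tm = 2(5) + 4(12) = 10 + 48 = 58°C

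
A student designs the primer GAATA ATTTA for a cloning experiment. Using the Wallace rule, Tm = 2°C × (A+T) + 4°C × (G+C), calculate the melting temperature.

Counting bases: A=5, G=1, C=0, T=4
So N_AT = 9 and N_GC = 1.
Tm = 2(9) + 4(1) = 18 + 4 = 22°C

22°C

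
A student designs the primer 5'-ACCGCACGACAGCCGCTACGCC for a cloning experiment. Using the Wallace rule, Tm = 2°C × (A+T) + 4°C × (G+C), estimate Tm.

Scanning the sequence gives C=11, G=5, T=1, A=5.
So N_AT = 6 and N_GC = 16.
Tm = 4·16 + 2·6 = 64 + 12 = 76°C

76°C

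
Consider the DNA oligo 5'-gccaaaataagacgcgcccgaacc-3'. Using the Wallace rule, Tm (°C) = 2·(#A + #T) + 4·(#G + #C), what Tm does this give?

76°C

Scanning the sequence gives A=9, T=1, C=9, G=5.
So N_AT = 10 and N_GC = 14.
Tm = 4·14 + 2·10 = 56 + 20 = 76°C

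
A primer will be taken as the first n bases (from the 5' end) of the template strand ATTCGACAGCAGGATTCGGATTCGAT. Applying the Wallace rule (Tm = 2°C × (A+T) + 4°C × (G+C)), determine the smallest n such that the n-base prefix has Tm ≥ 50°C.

n = 17

First 16 bases: ATTCGACAGCAGGATT → Tm = 46°C (< 50°C)
First 17 bases: ATTCGACAGCAGGATTC → Tm = 50°C (≥ 50°C)
Each additional base adds 2°C (A/T) or 4°C (G/C), so Tm is non-decreasing in n; n = 17 is the first length to reach 50°C.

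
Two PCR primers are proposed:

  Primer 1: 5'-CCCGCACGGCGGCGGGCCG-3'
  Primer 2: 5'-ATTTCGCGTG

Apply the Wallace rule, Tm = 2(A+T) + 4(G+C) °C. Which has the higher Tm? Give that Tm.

Primer 1, 74°C

Primer 1: A+T=1, G+C=18 → Tm = 2(1)+4(18) = 74°C
Primer 2: A+T=5, G+C=5 → Tm = 2(5)+4(5) = 30°C
74°C vs 30°C → primer 1 is higher.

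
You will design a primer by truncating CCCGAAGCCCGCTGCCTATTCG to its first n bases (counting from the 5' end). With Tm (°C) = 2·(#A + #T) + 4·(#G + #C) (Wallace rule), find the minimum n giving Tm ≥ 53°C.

First 14 bases: CCCGAAGCCCGCTG → Tm = 50°C (< 53°C)
First 15 bases: CCCGAAGCCCGCTGC → Tm = 54°C (≥ 53°C)
Since every base adds ≥2°C, Tm only increases with n, so the threshold is first crossed at n = 15.

n = 15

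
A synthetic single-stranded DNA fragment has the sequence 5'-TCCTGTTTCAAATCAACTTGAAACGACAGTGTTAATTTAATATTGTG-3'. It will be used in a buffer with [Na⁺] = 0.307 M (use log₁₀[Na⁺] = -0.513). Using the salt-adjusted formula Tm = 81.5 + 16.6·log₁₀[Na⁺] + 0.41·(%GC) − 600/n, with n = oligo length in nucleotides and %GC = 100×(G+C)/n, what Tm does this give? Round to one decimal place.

72.4°C

Length n = 47. T=18, G=7, C=7, A=15
G+C = 14, so %GC = 14/47 × 100 = 29.787%
Salt term: 16.6 × (-0.513) = -8.516
GC term: 0.41 × 29.787 = 12.213; length term: −600/47 = −12.766
Tm = 81.5 + (-8.516) + 12.213 − 12.766 = 72.431 → 72.4°C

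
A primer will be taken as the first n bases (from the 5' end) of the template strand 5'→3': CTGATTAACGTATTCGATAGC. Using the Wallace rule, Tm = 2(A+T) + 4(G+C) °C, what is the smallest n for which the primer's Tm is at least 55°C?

First 20 bases: CTGATTAACGTATTCGATAG → Tm = 54°C (< 55°C)
First 21 bases: CTGATTAACGTATTCGATAGC → Tm = 58°C (≥ 55°C)
Since every base adds ≥2°C, Tm only increases with n, so the threshold is first crossed at n = 21.

n = 21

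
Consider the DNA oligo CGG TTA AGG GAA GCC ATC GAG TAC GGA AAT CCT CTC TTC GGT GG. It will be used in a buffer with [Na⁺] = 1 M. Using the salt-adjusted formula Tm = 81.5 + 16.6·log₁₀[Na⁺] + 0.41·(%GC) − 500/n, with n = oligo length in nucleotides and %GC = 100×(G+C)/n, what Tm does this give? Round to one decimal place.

Length n = 44. Scanning the sequence gives C=10, T=10, A=10, G=14.
G+C = 24, so %GC = 24/44 × 100 = 54.545%
Salt term: 16.6 × (0) = 0
GC term: 0.41 × 54.545 = 22.363; length term: −500/44 = −11.364
Tm = 81.5 + (0) + 22.363 − 11.364 = 92.499 → 92.5°C

92.5°C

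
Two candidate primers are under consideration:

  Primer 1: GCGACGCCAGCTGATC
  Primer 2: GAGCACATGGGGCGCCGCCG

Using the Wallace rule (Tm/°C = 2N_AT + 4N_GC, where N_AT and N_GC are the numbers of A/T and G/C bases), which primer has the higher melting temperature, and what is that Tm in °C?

Primer 1: A+T=5, G+C=11 → Tm = 2(5)+4(11) = 54°C
Primer 2: A+T=4, G+C=16 → Tm = 2(4)+4(16) = 72°C
54°C vs 72°C → primer 2 is higher.

Primer 2, 72°C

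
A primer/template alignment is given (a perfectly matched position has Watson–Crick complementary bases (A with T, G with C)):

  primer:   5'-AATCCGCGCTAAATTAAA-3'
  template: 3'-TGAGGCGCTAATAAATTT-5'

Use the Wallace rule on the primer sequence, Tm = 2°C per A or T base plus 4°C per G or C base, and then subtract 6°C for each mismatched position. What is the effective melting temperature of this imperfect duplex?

Primer base counts: A=8, T=4, G=2, C=4 → A+T=12, G+C=6
Perfect-match Tm = 2(12) + 4(6) = 24 + 24 = 48°C
Mismatches (positions where the bases are not complementary): 4 (at positions 2, 9, 11, 13)
Effective Tm = 48 − 4×6 = 48 − 24 = 24°C

24°C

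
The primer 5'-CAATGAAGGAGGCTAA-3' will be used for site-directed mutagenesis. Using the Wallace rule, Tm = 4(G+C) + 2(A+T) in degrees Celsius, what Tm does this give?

46°C

T=2, C=2, A=7, G=5
AT pairs contribute 9, GC pairs contribute 7.
Tm = 2(9) + 4(7) = 18 + 28 = 46°C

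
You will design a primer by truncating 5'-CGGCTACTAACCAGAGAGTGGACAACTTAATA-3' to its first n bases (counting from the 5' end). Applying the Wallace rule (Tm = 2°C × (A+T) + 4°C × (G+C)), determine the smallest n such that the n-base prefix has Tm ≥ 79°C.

n = 26

First 25 bases: CGGCTACTAACCAGAGAGTGGACAA → Tm = 76°C (< 79°C)
First 26 bases: CGGCTACTAACCAGAGAGTGGACAAC → Tm = 80°C (≥ 79°C)
Each additional base adds 2°C (A/T) or 4°C (G/C), so Tm is non-decreasing in n; n = 26 is the first length to reach 79°C.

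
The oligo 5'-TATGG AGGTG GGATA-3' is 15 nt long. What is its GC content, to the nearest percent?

47%

C=0, T=4, G=7, A=4
G+C = 7 + 0 = 7 out of 15 bases
%GC = 7/15 × 100 = 46.67% ≈ 47%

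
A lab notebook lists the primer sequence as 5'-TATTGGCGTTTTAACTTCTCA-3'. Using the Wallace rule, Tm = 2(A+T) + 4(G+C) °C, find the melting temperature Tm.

56°C

Scanning the sequence gives A=4, T=10, G=3, C=4.
A+T = 14, G+C = 7
Tm = 2(14) + 4(7) = 28 + 28 = 56°C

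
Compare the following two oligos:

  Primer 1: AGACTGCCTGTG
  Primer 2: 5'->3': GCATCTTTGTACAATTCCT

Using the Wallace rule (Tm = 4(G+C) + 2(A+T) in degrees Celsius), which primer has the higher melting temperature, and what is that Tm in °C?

Primer 1: A+T=5, G+C=7 → Tm = 2(5)+4(7) = 38°C
Primer 2: A+T=12, G+C=7 → Tm = 2(12)+4(7) = 52°C
38°C vs 52°C → primer 2 is higher.

Primer 2, 52°C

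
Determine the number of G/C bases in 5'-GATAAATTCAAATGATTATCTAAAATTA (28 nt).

4

Base counts: C=2, T=10, A=14, G=2
G+C = 2 + 2 = 4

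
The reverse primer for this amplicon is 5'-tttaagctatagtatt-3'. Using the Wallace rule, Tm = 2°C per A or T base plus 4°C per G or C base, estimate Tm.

38°C

Base counts: C=1, A=5, G=2, T=8
So N_AT = 13 and N_GC = 3.
Tm = 4·3 + 2·13 = 12 + 26 = 38°C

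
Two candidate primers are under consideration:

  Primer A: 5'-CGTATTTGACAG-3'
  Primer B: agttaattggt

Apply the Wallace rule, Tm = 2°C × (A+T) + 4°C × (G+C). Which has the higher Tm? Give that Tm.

Primer A, 34°C

Primer A: A+T=7, G+C=5 → Tm = 2(7)+4(5) = 34°C
Primer B: A+T=8, G+C=3 → Tm = 2(8)+4(3) = 28°C
34°C vs 28°C → primer A is higher.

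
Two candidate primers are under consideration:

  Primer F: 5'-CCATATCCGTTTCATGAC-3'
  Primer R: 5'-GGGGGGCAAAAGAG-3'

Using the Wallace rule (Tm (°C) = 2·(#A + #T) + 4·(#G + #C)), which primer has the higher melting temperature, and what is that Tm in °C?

Primer F: A+T=10, G+C=8 → Tm = 2(10)+4(8) = 52°C
Primer R: A+T=5, G+C=9 → Tm = 2(5)+4(9) = 46°C
52°C vs 46°C → primer F is higher.

Primer F, 52°C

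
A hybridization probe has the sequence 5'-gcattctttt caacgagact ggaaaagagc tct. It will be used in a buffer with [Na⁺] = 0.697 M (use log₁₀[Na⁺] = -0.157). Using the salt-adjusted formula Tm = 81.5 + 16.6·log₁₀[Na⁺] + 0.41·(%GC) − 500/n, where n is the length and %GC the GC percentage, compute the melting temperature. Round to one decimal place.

81.1°C

Length n = 33. A=10, G=7, T=9, C=7
G+C = 14, so %GC = 14/33 × 100 = 42.424%
Salt term: 16.6 × (-0.157) = -2.606
GC term: 0.41 × 42.424 = 17.394; length term: −500/33 = −15.152
Tm = 81.5 + (-2.606) + 17.394 − 15.152 = 81.136 → 81.1°C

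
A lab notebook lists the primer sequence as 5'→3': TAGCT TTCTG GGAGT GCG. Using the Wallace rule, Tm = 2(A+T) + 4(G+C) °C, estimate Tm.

56°C

Scanning the sequence gives C=3, A=2, T=6, G=7.
So N_AT = 8 and N_GC = 10.
Tm = 2×8 + 4×10 = 56°C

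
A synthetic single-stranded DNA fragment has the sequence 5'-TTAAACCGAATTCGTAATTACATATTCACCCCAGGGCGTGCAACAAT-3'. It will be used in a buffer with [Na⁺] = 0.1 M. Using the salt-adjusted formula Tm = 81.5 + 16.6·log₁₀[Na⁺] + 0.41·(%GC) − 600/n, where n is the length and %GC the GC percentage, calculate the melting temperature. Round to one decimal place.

68.7°C

Length n = 47. Base counts: C=12, G=7, T=12, A=16
G+C = 19, so %GC = 19/47 × 100 = 40.426%
Salt term: 16.6 × (-1) = -16.6
GC term: 0.41 × 40.426 = 16.575; length term: −600/47 = −12.766
Tm = 81.5 + (-16.6) + 16.575 − 12.766 = 68.709 → 68.7°C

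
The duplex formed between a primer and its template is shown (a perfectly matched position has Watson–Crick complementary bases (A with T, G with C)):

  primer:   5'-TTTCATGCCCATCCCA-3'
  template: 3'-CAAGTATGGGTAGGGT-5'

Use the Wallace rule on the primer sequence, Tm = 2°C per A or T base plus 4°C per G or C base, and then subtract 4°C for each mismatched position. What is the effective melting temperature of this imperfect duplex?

Primer base counts: A=3, T=5, G=1, C=7 → A+T=8, G+C=8
Perfect-match Tm = 2(8) + 4(8) = 16 + 32 = 48°C
Mismatches (positions where the bases are not complementary): 2 (at positions 1, 7)
Effective Tm = 48 − 2×4 = 48 − 8 = 40°C

40°C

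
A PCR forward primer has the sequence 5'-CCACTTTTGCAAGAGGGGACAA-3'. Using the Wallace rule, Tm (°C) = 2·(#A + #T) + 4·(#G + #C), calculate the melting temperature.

Scanning the sequence gives T=4, G=6, C=5, A=7.
A+T = 11, G+C = 11
Tm = 2(11) + 4(11) = 22 + 44 = 66°C

66°C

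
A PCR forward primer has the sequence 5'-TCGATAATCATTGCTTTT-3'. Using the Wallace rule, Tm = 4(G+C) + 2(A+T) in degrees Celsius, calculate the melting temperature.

46°C

T=9, G=2, A=4, C=3
A+T = 13, G+C = 5
Tm = 2(13) + 4(5) = 26 + 20 = 46°C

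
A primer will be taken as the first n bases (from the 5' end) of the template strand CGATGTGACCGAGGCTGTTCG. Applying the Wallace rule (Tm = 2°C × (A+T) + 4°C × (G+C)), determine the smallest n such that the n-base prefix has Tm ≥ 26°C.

First 8 bases: CGATGTGA → Tm = 24°C (< 26°C)
First 9 bases: CGATGTGAC → Tm = 28°C (≥ 26°C)
Each additional base adds 2°C (A/T) or 4°C (G/C), so Tm is non-decreasing in n; n = 9 is the first length to reach 26°C.

n = 9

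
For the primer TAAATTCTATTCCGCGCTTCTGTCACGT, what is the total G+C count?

12

Base counts: C=8, T=11, G=4, A=5
Total G or C: 4 + 8 = 12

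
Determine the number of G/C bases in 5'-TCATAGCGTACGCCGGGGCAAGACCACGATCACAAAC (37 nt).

Scanning the sequence gives A=12, T=4, G=9, C=12.
Total G or C: 9 + 12 = 21

21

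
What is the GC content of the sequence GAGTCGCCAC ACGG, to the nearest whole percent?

Scanning the sequence gives A=3, G=5, T=1, C=5.
G+C = 5 + 5 = 10 out of 14 bases
%GC = 10/14 × 100 = 71.43% ≈ 71%

71%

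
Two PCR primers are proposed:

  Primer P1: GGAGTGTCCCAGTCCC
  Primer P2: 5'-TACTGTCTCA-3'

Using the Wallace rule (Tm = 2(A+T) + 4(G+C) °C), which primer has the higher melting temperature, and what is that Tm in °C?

Primer P1: A+T=5, G+C=11 → Tm = 2(5)+4(11) = 54°C
Primer P2: A+T=6, G+C=4 → Tm = 2(6)+4(4) = 28°C
54°C vs 28°C → primer P1 is higher.

Primer P1, 54°C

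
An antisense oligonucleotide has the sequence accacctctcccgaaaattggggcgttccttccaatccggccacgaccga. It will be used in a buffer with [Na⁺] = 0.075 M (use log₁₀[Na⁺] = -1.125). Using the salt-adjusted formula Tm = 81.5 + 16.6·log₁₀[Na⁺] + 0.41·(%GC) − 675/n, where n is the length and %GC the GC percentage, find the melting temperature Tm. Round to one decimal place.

73.9°C

Length n = 50. Scanning the sequence gives A=11, C=20, G=10, T=9.
G+C = 30, so %GC = 30/50 × 100 = 60%
Salt term: 16.6 × (-1.125) = -18.675
GC term: 0.41 × 60 = 24.6; length term: −675/50 = −13.5
Tm = 81.5 + (-18.675) + 24.6 − 13.5 = 73.925 → 73.9°C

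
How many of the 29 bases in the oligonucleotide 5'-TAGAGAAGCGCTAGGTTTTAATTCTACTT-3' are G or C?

Scanning the sequence gives C=4, G=6, T=11, A=8.
G+C = 6 + 4 = 10

10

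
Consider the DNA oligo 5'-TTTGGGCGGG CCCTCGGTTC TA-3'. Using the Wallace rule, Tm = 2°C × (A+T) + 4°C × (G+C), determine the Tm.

72°C

G=8, A=1, C=6, T=7
AT pairs contribute 8, GC pairs contribute 14.
Tm = 2(8) + 4(14) = 16 + 56 = 72°C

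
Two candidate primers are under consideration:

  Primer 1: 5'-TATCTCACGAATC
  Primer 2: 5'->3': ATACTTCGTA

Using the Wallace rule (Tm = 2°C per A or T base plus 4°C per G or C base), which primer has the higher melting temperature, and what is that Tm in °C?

Primer 1: A+T=8, G+C=5 → Tm = 2(8)+4(5) = 36°C
Primer 2: A+T=7, G+C=3 → Tm = 2(7)+4(3) = 26°C
36°C vs 26°C → primer 1 is higher.

Primer 1, 36°C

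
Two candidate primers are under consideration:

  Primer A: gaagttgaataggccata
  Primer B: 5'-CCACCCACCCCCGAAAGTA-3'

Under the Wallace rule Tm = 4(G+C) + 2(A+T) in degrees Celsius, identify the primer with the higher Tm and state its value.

Primer A: A+T=11, G+C=7 → Tm = 2(11)+4(7) = 50°C
Primer B: A+T=7, G+C=12 → Tm = 2(7)+4(12) = 62°C
50°C vs 62°C → primer B is higher.

Primer B, 62°C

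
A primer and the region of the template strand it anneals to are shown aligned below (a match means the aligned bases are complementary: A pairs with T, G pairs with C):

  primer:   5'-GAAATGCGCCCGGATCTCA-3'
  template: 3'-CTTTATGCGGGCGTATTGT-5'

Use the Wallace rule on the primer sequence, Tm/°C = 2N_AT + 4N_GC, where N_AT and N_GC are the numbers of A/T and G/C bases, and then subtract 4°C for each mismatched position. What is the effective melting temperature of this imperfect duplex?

Primer base counts: A=5, T=3, G=5, C=6 → A+T=8, G+C=11
Perfect-match Tm = 2(8) + 4(11) = 16 + 44 = 60°C
Mismatches (positions where the bases are not complementary): 4 (at positions 6, 13, 16, 17)
Effective Tm = 60 − 4×4 = 60 − 16 = 44°C

44°C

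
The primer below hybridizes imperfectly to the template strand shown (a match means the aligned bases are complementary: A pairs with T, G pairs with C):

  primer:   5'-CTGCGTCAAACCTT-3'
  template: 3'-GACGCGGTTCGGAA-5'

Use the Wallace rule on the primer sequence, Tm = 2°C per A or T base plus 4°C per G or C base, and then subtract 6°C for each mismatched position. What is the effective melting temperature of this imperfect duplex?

Primer base counts: A=3, T=4, G=2, C=5 → A+T=7, G+C=7
Perfect-match Tm = 2(7) + 4(7) = 14 + 28 = 42°C
Mismatches (positions where the bases are not complementary): 2 (at positions 6, 10)
Effective Tm = 42 − 2×6 = 42 − 12 = 30°C

30°C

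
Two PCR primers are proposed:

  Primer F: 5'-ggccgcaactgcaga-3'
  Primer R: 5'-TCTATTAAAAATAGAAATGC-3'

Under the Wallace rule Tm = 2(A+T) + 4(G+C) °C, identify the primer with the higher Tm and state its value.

Primer F: A+T=5, G+C=10 → Tm = 2(5)+4(10) = 50°C
Primer R: A+T=16, G+C=4 → Tm = 2(16)+4(4) = 48°C
50°C vs 48°C → primer F is higher.

Primer F, 50°C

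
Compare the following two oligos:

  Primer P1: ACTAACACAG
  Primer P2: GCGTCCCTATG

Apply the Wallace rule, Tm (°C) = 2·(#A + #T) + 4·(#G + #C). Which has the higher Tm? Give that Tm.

Primer P1: A+T=6, G+C=4 → Tm = 2(6)+4(4) = 28°C
Primer P2: A+T=4, G+C=7 → Tm = 2(4)+4(7) = 36°C
28°C vs 36°C → primer P2 is higher.

Primer P2, 36°C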